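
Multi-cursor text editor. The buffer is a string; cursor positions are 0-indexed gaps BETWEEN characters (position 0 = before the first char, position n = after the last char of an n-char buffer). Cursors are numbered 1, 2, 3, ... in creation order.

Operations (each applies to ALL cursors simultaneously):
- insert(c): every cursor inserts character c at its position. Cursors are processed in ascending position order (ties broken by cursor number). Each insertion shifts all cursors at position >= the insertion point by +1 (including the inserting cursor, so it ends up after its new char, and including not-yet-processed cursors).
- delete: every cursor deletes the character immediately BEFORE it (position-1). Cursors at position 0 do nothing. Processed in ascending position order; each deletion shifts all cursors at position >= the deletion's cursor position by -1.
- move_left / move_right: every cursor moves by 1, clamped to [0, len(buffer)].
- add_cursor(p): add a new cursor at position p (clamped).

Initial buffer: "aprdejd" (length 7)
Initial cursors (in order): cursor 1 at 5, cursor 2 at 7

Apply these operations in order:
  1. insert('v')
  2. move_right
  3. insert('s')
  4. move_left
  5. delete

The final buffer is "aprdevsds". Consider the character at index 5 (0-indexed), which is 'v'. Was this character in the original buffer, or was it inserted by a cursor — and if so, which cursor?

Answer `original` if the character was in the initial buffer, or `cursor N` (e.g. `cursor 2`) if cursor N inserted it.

After op 1 (insert('v')): buffer="aprdevjdv" (len 9), cursors c1@6 c2@9, authorship .....1..2
After op 2 (move_right): buffer="aprdevjdv" (len 9), cursors c1@7 c2@9, authorship .....1..2
After op 3 (insert('s')): buffer="aprdevjsdvs" (len 11), cursors c1@8 c2@11, authorship .....1.1.22
After op 4 (move_left): buffer="aprdevjsdvs" (len 11), cursors c1@7 c2@10, authorship .....1.1.22
After op 5 (delete): buffer="aprdevsds" (len 9), cursors c1@6 c2@8, authorship .....11.2
Authorship (.=original, N=cursor N): . . . . . 1 1 . 2
Index 5: author = 1

Answer: cursor 1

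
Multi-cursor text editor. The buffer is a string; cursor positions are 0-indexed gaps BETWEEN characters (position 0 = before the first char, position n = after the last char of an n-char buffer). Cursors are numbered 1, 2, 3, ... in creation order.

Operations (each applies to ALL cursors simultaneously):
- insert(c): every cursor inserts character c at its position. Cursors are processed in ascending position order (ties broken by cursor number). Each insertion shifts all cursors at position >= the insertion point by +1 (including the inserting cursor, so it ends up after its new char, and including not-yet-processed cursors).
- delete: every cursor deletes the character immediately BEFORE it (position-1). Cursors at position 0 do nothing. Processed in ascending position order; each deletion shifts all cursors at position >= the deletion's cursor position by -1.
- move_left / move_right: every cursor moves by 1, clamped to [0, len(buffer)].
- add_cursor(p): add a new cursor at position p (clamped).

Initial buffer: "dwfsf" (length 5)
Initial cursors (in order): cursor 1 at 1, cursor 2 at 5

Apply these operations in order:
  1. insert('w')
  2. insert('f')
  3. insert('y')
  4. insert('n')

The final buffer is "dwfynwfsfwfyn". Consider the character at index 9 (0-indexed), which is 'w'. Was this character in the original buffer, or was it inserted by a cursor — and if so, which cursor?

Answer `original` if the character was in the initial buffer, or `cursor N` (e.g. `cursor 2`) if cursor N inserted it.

Answer: cursor 2

Derivation:
After op 1 (insert('w')): buffer="dwwfsfw" (len 7), cursors c1@2 c2@7, authorship .1....2
After op 2 (insert('f')): buffer="dwfwfsfwf" (len 9), cursors c1@3 c2@9, authorship .11....22
After op 3 (insert('y')): buffer="dwfywfsfwfy" (len 11), cursors c1@4 c2@11, authorship .111....222
After op 4 (insert('n')): buffer="dwfynwfsfwfyn" (len 13), cursors c1@5 c2@13, authorship .1111....2222
Authorship (.=original, N=cursor N): . 1 1 1 1 . . . . 2 2 2 2
Index 9: author = 2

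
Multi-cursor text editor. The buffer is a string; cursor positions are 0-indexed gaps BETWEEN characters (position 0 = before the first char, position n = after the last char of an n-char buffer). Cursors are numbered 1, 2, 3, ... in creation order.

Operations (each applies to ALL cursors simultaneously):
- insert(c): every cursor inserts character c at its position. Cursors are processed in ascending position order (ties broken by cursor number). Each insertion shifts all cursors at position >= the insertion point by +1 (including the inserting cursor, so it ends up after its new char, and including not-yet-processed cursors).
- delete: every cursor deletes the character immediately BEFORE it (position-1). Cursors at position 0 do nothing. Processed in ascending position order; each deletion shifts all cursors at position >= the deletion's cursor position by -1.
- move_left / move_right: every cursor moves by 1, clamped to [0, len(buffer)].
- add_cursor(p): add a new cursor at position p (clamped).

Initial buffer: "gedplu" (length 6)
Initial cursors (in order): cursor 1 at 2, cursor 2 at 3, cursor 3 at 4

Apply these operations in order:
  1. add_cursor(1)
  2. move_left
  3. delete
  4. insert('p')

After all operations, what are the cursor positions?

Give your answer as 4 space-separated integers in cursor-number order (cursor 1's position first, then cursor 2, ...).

Answer: 4 4 4 4

Derivation:
After op 1 (add_cursor(1)): buffer="gedplu" (len 6), cursors c4@1 c1@2 c2@3 c3@4, authorship ......
After op 2 (move_left): buffer="gedplu" (len 6), cursors c4@0 c1@1 c2@2 c3@3, authorship ......
After op 3 (delete): buffer="plu" (len 3), cursors c1@0 c2@0 c3@0 c4@0, authorship ...
After op 4 (insert('p')): buffer="ppppplu" (len 7), cursors c1@4 c2@4 c3@4 c4@4, authorship 1234...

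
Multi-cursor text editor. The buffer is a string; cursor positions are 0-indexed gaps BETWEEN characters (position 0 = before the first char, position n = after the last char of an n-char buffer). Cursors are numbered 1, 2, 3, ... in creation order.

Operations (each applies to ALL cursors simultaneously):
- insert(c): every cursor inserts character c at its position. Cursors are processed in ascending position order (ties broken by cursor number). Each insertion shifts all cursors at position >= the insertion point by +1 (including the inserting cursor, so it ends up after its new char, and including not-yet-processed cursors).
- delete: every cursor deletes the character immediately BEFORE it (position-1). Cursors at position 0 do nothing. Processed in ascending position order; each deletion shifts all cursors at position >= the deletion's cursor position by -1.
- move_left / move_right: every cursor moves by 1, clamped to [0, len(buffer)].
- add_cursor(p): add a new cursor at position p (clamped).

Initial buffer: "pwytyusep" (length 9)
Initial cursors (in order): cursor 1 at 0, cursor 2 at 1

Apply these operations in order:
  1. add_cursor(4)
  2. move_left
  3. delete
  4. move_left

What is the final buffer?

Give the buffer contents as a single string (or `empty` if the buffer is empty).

After op 1 (add_cursor(4)): buffer="pwytyusep" (len 9), cursors c1@0 c2@1 c3@4, authorship .........
After op 2 (move_left): buffer="pwytyusep" (len 9), cursors c1@0 c2@0 c3@3, authorship .........
After op 3 (delete): buffer="pwtyusep" (len 8), cursors c1@0 c2@0 c3@2, authorship ........
After op 4 (move_left): buffer="pwtyusep" (len 8), cursors c1@0 c2@0 c3@1, authorship ........

Answer: pwtyusep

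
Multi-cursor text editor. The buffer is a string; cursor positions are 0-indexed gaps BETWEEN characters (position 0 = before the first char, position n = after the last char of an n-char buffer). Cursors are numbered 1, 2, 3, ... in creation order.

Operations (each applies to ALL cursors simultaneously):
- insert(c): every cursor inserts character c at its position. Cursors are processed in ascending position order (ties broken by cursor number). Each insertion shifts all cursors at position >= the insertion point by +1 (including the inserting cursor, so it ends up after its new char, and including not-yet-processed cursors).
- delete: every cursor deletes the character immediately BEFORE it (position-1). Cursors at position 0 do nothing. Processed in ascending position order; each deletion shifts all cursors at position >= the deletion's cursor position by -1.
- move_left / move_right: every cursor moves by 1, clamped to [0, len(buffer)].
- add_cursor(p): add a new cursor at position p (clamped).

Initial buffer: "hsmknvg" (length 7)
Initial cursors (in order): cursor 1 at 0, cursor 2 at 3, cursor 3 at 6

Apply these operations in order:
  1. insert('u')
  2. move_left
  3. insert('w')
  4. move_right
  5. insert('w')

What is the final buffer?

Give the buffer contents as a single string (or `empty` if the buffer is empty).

Answer: wuwhsmwuwknvwuwg

Derivation:
After op 1 (insert('u')): buffer="uhsmuknvug" (len 10), cursors c1@1 c2@5 c3@9, authorship 1...2...3.
After op 2 (move_left): buffer="uhsmuknvug" (len 10), cursors c1@0 c2@4 c3@8, authorship 1...2...3.
After op 3 (insert('w')): buffer="wuhsmwuknvwug" (len 13), cursors c1@1 c2@6 c3@11, authorship 11...22...33.
After op 4 (move_right): buffer="wuhsmwuknvwug" (len 13), cursors c1@2 c2@7 c3@12, authorship 11...22...33.
After op 5 (insert('w')): buffer="wuwhsmwuwknvwuwg" (len 16), cursors c1@3 c2@9 c3@15, authorship 111...222...333.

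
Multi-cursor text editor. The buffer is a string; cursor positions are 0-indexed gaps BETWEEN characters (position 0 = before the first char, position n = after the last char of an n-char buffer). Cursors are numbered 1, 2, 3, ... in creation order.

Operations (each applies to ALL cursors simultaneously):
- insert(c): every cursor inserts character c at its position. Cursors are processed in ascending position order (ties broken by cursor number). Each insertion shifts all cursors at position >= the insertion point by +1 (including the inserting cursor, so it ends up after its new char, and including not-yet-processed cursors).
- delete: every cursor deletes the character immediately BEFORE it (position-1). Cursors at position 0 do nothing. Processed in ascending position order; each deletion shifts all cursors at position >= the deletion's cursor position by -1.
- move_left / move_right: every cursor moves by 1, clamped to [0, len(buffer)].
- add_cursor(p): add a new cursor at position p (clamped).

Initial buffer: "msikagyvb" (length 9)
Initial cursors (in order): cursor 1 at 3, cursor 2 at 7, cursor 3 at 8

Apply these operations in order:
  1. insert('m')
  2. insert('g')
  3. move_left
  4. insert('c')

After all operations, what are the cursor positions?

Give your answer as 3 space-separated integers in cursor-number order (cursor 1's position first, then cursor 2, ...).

Answer: 5 12 16

Derivation:
After op 1 (insert('m')): buffer="msimkagymvmb" (len 12), cursors c1@4 c2@9 c3@11, authorship ...1....2.3.
After op 2 (insert('g')): buffer="msimgkagymgvmgb" (len 15), cursors c1@5 c2@11 c3@14, authorship ...11....22.33.
After op 3 (move_left): buffer="msimgkagymgvmgb" (len 15), cursors c1@4 c2@10 c3@13, authorship ...11....22.33.
After op 4 (insert('c')): buffer="msimcgkagymcgvmcgb" (len 18), cursors c1@5 c2@12 c3@16, authorship ...111....222.333.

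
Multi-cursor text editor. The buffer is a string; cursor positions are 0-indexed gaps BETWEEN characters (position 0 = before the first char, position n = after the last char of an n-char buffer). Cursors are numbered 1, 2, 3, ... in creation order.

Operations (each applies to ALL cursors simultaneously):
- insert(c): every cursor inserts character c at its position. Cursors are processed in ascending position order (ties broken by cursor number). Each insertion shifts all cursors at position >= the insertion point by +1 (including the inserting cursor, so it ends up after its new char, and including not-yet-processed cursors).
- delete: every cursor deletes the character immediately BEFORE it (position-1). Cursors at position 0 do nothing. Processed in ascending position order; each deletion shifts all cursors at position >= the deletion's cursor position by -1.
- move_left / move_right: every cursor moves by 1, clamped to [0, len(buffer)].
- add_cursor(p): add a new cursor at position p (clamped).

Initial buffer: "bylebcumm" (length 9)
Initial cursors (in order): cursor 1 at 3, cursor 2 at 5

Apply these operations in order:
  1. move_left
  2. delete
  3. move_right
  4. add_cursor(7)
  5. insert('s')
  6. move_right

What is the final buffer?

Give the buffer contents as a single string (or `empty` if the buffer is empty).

After op 1 (move_left): buffer="bylebcumm" (len 9), cursors c1@2 c2@4, authorship .........
After op 2 (delete): buffer="blbcumm" (len 7), cursors c1@1 c2@2, authorship .......
After op 3 (move_right): buffer="blbcumm" (len 7), cursors c1@2 c2@3, authorship .......
After op 4 (add_cursor(7)): buffer="blbcumm" (len 7), cursors c1@2 c2@3 c3@7, authorship .......
After op 5 (insert('s')): buffer="blsbscumms" (len 10), cursors c1@3 c2@5 c3@10, authorship ..1.2....3
After op 6 (move_right): buffer="blsbscumms" (len 10), cursors c1@4 c2@6 c3@10, authorship ..1.2....3

Answer: blsbscumms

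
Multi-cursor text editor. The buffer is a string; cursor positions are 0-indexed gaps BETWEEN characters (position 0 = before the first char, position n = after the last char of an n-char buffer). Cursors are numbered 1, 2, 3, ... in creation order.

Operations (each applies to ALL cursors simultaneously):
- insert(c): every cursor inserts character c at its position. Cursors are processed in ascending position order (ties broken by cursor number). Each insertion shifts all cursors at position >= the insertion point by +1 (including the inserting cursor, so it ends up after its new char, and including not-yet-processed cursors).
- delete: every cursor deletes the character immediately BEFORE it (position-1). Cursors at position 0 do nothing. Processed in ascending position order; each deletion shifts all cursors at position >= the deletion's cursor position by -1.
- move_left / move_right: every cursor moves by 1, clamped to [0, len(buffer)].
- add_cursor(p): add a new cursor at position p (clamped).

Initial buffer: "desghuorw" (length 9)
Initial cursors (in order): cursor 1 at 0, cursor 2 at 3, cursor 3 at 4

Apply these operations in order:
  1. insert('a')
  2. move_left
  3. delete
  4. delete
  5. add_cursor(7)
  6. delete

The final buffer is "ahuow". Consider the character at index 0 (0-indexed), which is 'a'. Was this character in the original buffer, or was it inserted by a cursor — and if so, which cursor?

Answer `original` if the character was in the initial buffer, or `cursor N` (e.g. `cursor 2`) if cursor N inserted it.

Answer: cursor 3

Derivation:
After op 1 (insert('a')): buffer="adesagahuorw" (len 12), cursors c1@1 c2@5 c3@7, authorship 1...2.3.....
After op 2 (move_left): buffer="adesagahuorw" (len 12), cursors c1@0 c2@4 c3@6, authorship 1...2.3.....
After op 3 (delete): buffer="adeaahuorw" (len 10), cursors c1@0 c2@3 c3@4, authorship 1..23.....
After op 4 (delete): buffer="adahuorw" (len 8), cursors c1@0 c2@2 c3@2, authorship 1.3.....
After op 5 (add_cursor(7)): buffer="adahuorw" (len 8), cursors c1@0 c2@2 c3@2 c4@7, authorship 1.3.....
After op 6 (delete): buffer="ahuow" (len 5), cursors c1@0 c2@0 c3@0 c4@4, authorship 3....
Authorship (.=original, N=cursor N): 3 . . . .
Index 0: author = 3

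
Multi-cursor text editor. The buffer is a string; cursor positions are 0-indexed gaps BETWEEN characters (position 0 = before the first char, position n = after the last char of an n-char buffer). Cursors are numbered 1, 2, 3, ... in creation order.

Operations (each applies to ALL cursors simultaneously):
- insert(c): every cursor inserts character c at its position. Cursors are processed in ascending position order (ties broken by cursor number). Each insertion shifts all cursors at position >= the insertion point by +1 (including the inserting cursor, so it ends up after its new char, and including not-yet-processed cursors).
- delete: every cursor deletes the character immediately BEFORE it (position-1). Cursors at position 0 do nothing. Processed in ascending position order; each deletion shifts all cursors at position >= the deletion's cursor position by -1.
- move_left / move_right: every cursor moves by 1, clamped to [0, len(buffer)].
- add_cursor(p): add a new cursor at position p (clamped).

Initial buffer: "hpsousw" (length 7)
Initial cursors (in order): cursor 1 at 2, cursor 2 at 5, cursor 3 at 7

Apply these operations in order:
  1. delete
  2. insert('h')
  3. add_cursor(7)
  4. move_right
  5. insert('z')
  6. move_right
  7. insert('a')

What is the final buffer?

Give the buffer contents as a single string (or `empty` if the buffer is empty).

Answer: hhszoahszhazzaa

Derivation:
After op 1 (delete): buffer="hsos" (len 4), cursors c1@1 c2@3 c3@4, authorship ....
After op 2 (insert('h')): buffer="hhsohsh" (len 7), cursors c1@2 c2@5 c3@7, authorship .1..2.3
After op 3 (add_cursor(7)): buffer="hhsohsh" (len 7), cursors c1@2 c2@5 c3@7 c4@7, authorship .1..2.3
After op 4 (move_right): buffer="hhsohsh" (len 7), cursors c1@3 c2@6 c3@7 c4@7, authorship .1..2.3
After op 5 (insert('z')): buffer="hhszohszhzz" (len 11), cursors c1@4 c2@8 c3@11 c4@11, authorship .1.1.2.2334
After op 6 (move_right): buffer="hhszohszhzz" (len 11), cursors c1@5 c2@9 c3@11 c4@11, authorship .1.1.2.2334
After op 7 (insert('a')): buffer="hhszoahszhazzaa" (len 15), cursors c1@6 c2@11 c3@15 c4@15, authorship .1.1.12.2323434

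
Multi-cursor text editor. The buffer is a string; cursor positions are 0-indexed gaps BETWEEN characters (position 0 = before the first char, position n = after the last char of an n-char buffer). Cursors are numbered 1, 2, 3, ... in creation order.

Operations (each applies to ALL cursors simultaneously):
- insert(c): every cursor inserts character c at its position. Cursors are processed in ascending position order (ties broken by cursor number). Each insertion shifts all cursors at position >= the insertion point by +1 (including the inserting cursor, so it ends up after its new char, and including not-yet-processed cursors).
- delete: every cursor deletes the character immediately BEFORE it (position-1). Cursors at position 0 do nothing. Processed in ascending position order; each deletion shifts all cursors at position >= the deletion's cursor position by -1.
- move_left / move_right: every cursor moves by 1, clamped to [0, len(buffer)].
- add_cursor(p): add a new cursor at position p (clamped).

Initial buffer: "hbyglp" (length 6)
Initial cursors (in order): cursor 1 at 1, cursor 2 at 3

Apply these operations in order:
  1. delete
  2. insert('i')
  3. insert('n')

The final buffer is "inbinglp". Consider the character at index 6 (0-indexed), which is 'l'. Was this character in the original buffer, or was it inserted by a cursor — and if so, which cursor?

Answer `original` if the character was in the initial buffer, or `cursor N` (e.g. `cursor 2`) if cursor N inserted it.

Answer: original

Derivation:
After op 1 (delete): buffer="bglp" (len 4), cursors c1@0 c2@1, authorship ....
After op 2 (insert('i')): buffer="ibiglp" (len 6), cursors c1@1 c2@3, authorship 1.2...
After op 3 (insert('n')): buffer="inbinglp" (len 8), cursors c1@2 c2@5, authorship 11.22...
Authorship (.=original, N=cursor N): 1 1 . 2 2 . . .
Index 6: author = original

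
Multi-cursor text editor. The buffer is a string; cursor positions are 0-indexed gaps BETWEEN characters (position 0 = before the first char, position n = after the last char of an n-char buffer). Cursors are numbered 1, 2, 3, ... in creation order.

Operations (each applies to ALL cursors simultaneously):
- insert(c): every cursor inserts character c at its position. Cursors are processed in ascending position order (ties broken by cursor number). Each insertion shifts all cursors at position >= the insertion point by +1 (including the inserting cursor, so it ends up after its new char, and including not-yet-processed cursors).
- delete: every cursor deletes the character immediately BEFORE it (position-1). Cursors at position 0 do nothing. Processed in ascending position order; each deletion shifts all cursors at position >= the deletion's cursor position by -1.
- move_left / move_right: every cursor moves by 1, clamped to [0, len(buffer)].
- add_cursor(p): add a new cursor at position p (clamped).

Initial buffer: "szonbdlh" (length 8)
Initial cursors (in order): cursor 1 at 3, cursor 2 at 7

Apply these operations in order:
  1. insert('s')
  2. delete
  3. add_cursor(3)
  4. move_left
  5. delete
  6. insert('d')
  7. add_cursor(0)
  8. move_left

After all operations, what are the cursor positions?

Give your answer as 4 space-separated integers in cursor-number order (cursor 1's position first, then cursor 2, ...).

After op 1 (insert('s')): buffer="szosnbdlsh" (len 10), cursors c1@4 c2@9, authorship ...1....2.
After op 2 (delete): buffer="szonbdlh" (len 8), cursors c1@3 c2@7, authorship ........
After op 3 (add_cursor(3)): buffer="szonbdlh" (len 8), cursors c1@3 c3@3 c2@7, authorship ........
After op 4 (move_left): buffer="szonbdlh" (len 8), cursors c1@2 c3@2 c2@6, authorship ........
After op 5 (delete): buffer="onblh" (len 5), cursors c1@0 c3@0 c2@3, authorship .....
After op 6 (insert('d')): buffer="ddonbdlh" (len 8), cursors c1@2 c3@2 c2@6, authorship 13...2..
After op 7 (add_cursor(0)): buffer="ddonbdlh" (len 8), cursors c4@0 c1@2 c3@2 c2@6, authorship 13...2..
After op 8 (move_left): buffer="ddonbdlh" (len 8), cursors c4@0 c1@1 c3@1 c2@5, authorship 13...2..

Answer: 1 5 1 0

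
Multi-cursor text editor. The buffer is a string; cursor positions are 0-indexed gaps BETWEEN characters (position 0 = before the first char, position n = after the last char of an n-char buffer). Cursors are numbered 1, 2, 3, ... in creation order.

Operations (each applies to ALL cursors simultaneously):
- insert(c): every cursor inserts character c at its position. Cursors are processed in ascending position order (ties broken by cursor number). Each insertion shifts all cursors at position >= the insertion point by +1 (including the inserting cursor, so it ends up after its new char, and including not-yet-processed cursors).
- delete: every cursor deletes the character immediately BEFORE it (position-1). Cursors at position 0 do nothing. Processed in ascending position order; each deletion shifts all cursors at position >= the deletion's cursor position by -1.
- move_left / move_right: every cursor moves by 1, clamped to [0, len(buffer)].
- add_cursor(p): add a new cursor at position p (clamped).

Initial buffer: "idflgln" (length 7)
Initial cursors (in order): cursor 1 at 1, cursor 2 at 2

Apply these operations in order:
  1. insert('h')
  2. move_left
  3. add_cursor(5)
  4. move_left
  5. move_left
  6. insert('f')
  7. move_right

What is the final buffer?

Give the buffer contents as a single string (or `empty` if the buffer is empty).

After op 1 (insert('h')): buffer="ihdhflgln" (len 9), cursors c1@2 c2@4, authorship .1.2.....
After op 2 (move_left): buffer="ihdhflgln" (len 9), cursors c1@1 c2@3, authorship .1.2.....
After op 3 (add_cursor(5)): buffer="ihdhflgln" (len 9), cursors c1@1 c2@3 c3@5, authorship .1.2.....
After op 4 (move_left): buffer="ihdhflgln" (len 9), cursors c1@0 c2@2 c3@4, authorship .1.2.....
After op 5 (move_left): buffer="ihdhflgln" (len 9), cursors c1@0 c2@1 c3@3, authorship .1.2.....
After op 6 (insert('f')): buffer="fifhdfhflgln" (len 12), cursors c1@1 c2@3 c3@6, authorship 1.21.32.....
After op 7 (move_right): buffer="fifhdfhflgln" (len 12), cursors c1@2 c2@4 c3@7, authorship 1.21.32.....

Answer: fifhdfhflgln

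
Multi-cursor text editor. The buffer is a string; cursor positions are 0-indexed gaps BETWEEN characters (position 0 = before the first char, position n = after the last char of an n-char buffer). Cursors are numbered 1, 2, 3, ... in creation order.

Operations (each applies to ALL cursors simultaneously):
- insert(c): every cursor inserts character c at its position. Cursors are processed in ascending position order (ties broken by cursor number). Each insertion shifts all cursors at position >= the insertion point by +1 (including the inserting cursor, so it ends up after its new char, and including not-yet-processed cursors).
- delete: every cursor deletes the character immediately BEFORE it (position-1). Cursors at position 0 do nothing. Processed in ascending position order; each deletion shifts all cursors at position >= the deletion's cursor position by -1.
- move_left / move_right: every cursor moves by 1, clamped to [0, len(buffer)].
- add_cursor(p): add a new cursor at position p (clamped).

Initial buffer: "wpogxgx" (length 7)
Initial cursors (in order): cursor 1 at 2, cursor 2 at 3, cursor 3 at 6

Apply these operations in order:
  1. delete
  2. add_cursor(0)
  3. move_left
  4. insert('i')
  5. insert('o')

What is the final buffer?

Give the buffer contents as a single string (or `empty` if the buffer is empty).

After op 1 (delete): buffer="wgxx" (len 4), cursors c1@1 c2@1 c3@3, authorship ....
After op 2 (add_cursor(0)): buffer="wgxx" (len 4), cursors c4@0 c1@1 c2@1 c3@3, authorship ....
After op 3 (move_left): buffer="wgxx" (len 4), cursors c1@0 c2@0 c4@0 c3@2, authorship ....
After op 4 (insert('i')): buffer="iiiwgixx" (len 8), cursors c1@3 c2@3 c4@3 c3@6, authorship 124..3..
After op 5 (insert('o')): buffer="iiiooowgioxx" (len 12), cursors c1@6 c2@6 c4@6 c3@10, authorship 124124..33..

Answer: iiiooowgioxx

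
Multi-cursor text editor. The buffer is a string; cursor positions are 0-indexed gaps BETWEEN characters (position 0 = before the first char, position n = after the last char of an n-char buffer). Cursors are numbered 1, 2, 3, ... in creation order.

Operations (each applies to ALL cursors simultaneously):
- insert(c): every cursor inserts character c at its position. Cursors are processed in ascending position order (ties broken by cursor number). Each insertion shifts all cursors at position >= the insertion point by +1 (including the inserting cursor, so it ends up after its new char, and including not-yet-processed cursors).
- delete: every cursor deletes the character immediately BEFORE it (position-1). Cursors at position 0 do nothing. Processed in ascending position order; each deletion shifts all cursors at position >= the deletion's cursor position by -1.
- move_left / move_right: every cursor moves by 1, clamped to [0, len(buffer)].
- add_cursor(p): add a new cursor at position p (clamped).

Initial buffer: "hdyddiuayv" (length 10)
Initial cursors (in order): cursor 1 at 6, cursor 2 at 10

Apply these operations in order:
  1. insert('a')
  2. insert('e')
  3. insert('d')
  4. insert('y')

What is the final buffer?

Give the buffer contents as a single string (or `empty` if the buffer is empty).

Answer: hdyddiaedyuayvaedy

Derivation:
After op 1 (insert('a')): buffer="hdyddiauayva" (len 12), cursors c1@7 c2@12, authorship ......1....2
After op 2 (insert('e')): buffer="hdyddiaeuayvae" (len 14), cursors c1@8 c2@14, authorship ......11....22
After op 3 (insert('d')): buffer="hdyddiaeduayvaed" (len 16), cursors c1@9 c2@16, authorship ......111....222
After op 4 (insert('y')): buffer="hdyddiaedyuayvaedy" (len 18), cursors c1@10 c2@18, authorship ......1111....2222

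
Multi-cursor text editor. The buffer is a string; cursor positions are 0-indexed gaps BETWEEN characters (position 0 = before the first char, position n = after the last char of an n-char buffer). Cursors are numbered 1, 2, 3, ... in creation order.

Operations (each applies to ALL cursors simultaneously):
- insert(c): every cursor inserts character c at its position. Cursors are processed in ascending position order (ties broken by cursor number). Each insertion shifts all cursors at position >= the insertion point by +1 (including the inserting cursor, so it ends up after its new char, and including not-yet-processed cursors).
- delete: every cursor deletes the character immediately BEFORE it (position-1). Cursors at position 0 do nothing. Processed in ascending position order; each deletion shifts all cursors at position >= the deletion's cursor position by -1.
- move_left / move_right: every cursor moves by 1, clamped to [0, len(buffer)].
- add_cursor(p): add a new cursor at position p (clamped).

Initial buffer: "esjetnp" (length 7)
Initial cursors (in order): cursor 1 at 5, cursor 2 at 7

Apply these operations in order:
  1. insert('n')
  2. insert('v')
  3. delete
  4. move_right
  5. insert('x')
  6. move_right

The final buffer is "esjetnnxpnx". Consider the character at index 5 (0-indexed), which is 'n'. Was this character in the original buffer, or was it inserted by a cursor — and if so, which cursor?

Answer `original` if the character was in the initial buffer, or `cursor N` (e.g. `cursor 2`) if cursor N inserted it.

After op 1 (insert('n')): buffer="esjetnnpn" (len 9), cursors c1@6 c2@9, authorship .....1..2
After op 2 (insert('v')): buffer="esjetnvnpnv" (len 11), cursors c1@7 c2@11, authorship .....11..22
After op 3 (delete): buffer="esjetnnpn" (len 9), cursors c1@6 c2@9, authorship .....1..2
After op 4 (move_right): buffer="esjetnnpn" (len 9), cursors c1@7 c2@9, authorship .....1..2
After op 5 (insert('x')): buffer="esjetnnxpnx" (len 11), cursors c1@8 c2@11, authorship .....1.1.22
After op 6 (move_right): buffer="esjetnnxpnx" (len 11), cursors c1@9 c2@11, authorship .....1.1.22
Authorship (.=original, N=cursor N): . . . . . 1 . 1 . 2 2
Index 5: author = 1

Answer: cursor 1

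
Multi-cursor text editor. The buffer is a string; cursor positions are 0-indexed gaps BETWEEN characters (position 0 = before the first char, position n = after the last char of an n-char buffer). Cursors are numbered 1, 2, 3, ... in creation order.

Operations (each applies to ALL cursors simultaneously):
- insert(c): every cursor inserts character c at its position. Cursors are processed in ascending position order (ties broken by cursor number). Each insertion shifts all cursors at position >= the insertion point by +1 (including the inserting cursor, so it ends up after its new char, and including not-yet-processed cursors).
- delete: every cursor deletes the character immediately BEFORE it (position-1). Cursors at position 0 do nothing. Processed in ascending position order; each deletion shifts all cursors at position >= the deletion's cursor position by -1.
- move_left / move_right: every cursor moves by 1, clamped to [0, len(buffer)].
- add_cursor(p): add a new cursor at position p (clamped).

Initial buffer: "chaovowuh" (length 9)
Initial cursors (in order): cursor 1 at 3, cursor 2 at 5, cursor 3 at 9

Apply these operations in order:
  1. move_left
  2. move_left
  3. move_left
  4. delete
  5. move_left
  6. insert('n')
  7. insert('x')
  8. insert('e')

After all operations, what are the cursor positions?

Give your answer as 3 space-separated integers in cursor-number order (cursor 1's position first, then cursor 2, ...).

After op 1 (move_left): buffer="chaovowuh" (len 9), cursors c1@2 c2@4 c3@8, authorship .........
After op 2 (move_left): buffer="chaovowuh" (len 9), cursors c1@1 c2@3 c3@7, authorship .........
After op 3 (move_left): buffer="chaovowuh" (len 9), cursors c1@0 c2@2 c3@6, authorship .........
After op 4 (delete): buffer="caovwuh" (len 7), cursors c1@0 c2@1 c3@4, authorship .......
After op 5 (move_left): buffer="caovwuh" (len 7), cursors c1@0 c2@0 c3@3, authorship .......
After op 6 (insert('n')): buffer="nncaonvwuh" (len 10), cursors c1@2 c2@2 c3@6, authorship 12...3....
After op 7 (insert('x')): buffer="nnxxcaonxvwuh" (len 13), cursors c1@4 c2@4 c3@9, authorship 1212...33....
After op 8 (insert('e')): buffer="nnxxeecaonxevwuh" (len 16), cursors c1@6 c2@6 c3@12, authorship 121212...333....

Answer: 6 6 12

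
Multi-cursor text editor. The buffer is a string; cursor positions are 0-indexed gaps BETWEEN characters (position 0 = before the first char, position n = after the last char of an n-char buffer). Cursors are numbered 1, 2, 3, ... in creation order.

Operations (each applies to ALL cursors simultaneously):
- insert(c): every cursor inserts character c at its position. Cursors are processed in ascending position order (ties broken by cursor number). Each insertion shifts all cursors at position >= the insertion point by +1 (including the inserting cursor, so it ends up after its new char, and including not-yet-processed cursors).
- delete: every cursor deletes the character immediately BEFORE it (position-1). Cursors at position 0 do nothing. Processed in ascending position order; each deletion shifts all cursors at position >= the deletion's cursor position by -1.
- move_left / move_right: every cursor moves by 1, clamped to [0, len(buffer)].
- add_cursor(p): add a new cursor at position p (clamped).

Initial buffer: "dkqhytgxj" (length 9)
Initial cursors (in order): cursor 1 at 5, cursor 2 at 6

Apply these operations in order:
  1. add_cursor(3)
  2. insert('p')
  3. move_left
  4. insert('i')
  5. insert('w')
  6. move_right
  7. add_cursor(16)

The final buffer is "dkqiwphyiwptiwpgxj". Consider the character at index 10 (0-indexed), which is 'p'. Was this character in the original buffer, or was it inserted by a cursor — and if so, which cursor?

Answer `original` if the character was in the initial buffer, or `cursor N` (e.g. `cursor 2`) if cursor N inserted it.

After op 1 (add_cursor(3)): buffer="dkqhytgxj" (len 9), cursors c3@3 c1@5 c2@6, authorship .........
After op 2 (insert('p')): buffer="dkqphyptpgxj" (len 12), cursors c3@4 c1@7 c2@9, authorship ...3..1.2...
After op 3 (move_left): buffer="dkqphyptpgxj" (len 12), cursors c3@3 c1@6 c2@8, authorship ...3..1.2...
After op 4 (insert('i')): buffer="dkqiphyiptipgxj" (len 15), cursors c3@4 c1@8 c2@11, authorship ...33..11.22...
After op 5 (insert('w')): buffer="dkqiwphyiwptiwpgxj" (len 18), cursors c3@5 c1@10 c2@14, authorship ...333..111.222...
After op 6 (move_right): buffer="dkqiwphyiwptiwpgxj" (len 18), cursors c3@6 c1@11 c2@15, authorship ...333..111.222...
After op 7 (add_cursor(16)): buffer="dkqiwphyiwptiwpgxj" (len 18), cursors c3@6 c1@11 c2@15 c4@16, authorship ...333..111.222...
Authorship (.=original, N=cursor N): . . . 3 3 3 . . 1 1 1 . 2 2 2 . . .
Index 10: author = 1

Answer: cursor 1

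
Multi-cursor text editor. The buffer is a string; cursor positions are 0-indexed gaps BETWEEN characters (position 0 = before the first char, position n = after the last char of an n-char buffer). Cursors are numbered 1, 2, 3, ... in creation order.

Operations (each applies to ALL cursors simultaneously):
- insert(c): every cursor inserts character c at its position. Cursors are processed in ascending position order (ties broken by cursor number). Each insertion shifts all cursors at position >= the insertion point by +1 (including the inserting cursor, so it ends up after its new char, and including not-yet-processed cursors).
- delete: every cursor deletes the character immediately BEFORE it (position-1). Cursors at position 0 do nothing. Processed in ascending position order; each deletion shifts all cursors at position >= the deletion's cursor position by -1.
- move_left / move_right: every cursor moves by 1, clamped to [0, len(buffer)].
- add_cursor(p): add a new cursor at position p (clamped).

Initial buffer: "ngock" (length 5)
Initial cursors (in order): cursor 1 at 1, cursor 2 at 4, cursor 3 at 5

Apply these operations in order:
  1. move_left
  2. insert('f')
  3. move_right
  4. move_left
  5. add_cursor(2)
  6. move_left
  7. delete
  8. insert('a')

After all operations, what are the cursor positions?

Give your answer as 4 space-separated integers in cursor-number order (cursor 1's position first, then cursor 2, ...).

Answer: 2 5 7 2

Derivation:
After op 1 (move_left): buffer="ngock" (len 5), cursors c1@0 c2@3 c3@4, authorship .....
After op 2 (insert('f')): buffer="fngofcfk" (len 8), cursors c1@1 c2@5 c3@7, authorship 1...2.3.
After op 3 (move_right): buffer="fngofcfk" (len 8), cursors c1@2 c2@6 c3@8, authorship 1...2.3.
After op 4 (move_left): buffer="fngofcfk" (len 8), cursors c1@1 c2@5 c3@7, authorship 1...2.3.
After op 5 (add_cursor(2)): buffer="fngofcfk" (len 8), cursors c1@1 c4@2 c2@5 c3@7, authorship 1...2.3.
After op 6 (move_left): buffer="fngofcfk" (len 8), cursors c1@0 c4@1 c2@4 c3@6, authorship 1...2.3.
After op 7 (delete): buffer="ngffk" (len 5), cursors c1@0 c4@0 c2@2 c3@3, authorship ..23.
After op 8 (insert('a')): buffer="aangafafk" (len 9), cursors c1@2 c4@2 c2@5 c3@7, authorship 14..2233.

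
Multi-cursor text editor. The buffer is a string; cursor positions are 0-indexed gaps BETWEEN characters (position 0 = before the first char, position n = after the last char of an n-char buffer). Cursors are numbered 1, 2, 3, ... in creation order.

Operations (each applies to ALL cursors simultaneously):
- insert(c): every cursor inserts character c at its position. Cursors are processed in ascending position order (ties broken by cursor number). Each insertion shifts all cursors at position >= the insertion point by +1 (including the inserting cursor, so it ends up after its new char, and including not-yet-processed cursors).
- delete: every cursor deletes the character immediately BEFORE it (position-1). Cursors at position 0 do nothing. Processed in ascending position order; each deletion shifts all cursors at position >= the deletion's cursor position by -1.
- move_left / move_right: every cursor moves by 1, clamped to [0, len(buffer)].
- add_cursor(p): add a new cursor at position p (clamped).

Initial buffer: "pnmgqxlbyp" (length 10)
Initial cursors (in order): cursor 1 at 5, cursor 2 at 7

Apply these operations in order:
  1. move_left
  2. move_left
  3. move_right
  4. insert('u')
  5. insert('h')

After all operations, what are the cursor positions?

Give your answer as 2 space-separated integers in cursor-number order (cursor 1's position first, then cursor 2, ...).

After op 1 (move_left): buffer="pnmgqxlbyp" (len 10), cursors c1@4 c2@6, authorship ..........
After op 2 (move_left): buffer="pnmgqxlbyp" (len 10), cursors c1@3 c2@5, authorship ..........
After op 3 (move_right): buffer="pnmgqxlbyp" (len 10), cursors c1@4 c2@6, authorship ..........
After op 4 (insert('u')): buffer="pnmguqxulbyp" (len 12), cursors c1@5 c2@8, authorship ....1..2....
After op 5 (insert('h')): buffer="pnmguhqxuhlbyp" (len 14), cursors c1@6 c2@10, authorship ....11..22....

Answer: 6 10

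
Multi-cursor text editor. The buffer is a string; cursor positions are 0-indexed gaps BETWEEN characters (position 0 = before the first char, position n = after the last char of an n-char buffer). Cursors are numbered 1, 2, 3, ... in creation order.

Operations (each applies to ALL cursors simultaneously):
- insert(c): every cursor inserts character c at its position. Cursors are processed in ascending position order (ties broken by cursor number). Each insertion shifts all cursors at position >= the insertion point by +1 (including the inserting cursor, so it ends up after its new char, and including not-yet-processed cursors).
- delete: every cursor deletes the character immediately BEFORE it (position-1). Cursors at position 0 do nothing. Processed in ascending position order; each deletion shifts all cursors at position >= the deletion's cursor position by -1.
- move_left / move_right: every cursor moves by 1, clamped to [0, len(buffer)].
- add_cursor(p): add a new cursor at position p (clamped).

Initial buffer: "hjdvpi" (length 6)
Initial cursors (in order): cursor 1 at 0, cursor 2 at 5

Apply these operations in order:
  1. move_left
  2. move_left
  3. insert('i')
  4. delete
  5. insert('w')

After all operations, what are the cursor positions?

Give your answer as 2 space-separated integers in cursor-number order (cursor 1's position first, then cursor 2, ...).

Answer: 1 5

Derivation:
After op 1 (move_left): buffer="hjdvpi" (len 6), cursors c1@0 c2@4, authorship ......
After op 2 (move_left): buffer="hjdvpi" (len 6), cursors c1@0 c2@3, authorship ......
After op 3 (insert('i')): buffer="ihjdivpi" (len 8), cursors c1@1 c2@5, authorship 1...2...
After op 4 (delete): buffer="hjdvpi" (len 6), cursors c1@0 c2@3, authorship ......
After op 5 (insert('w')): buffer="whjdwvpi" (len 8), cursors c1@1 c2@5, authorship 1...2...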